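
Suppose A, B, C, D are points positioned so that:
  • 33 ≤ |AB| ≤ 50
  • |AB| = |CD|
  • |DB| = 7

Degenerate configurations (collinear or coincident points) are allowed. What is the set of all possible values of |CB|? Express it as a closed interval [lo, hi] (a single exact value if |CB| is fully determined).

|AB| ∈ [33, 50]
|BD| ∈ {7}
|CD| ∈ [33, 50]
|AD| ∈ [26, 57]
|BC| ∈ [26, 57]
|AC| ∈ [0, 107]

|CB| ∈ [26, 57]  (≈ [26.0000, 57.0000])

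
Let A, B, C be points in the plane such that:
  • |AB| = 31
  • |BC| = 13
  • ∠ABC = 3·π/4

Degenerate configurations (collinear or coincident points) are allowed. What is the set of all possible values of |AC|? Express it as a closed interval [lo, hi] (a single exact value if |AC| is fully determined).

|AB| ∈ {31}
|BC| ∈ {13}
|AC| ∈ {√(403·√(2) + 1130)}

|AC| = √(403·√(2) + 1130)  (≈ 41.2302)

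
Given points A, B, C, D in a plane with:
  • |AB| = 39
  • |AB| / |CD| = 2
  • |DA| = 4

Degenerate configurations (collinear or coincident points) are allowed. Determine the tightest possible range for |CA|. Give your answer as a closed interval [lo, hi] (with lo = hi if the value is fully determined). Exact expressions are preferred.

|CA| ∈ [31/2, 47/2]  (≈ [15.5000, 23.5000])

|AB| ∈ {39}
|AD| ∈ {4}
|CD| ∈ {39/2}
|BD| ∈ [35, 43]
|AC| ∈ [31/2, 47/2]
|BC| ∈ [31/2, 125/2]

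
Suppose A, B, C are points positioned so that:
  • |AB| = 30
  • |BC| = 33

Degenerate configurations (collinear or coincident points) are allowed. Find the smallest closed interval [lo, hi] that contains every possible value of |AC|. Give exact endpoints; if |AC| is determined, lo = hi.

|AB| ∈ {30}
|BC| ∈ {33}
|AC| ∈ [3, 63]

|AC| ∈ [3, 63]  (≈ [3.0000, 63.0000])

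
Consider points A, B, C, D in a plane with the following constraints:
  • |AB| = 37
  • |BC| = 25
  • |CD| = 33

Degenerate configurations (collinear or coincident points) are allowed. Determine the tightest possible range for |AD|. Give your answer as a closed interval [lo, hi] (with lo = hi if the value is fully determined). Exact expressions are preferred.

|AD| ∈ [0, 95]  (≈ [0.0000, 95.0000])

|AB| ∈ {37}
|BC| ∈ {25}
|CD| ∈ {33}
|AC| ∈ [12, 62]
|BD| ∈ [8, 58]
|AD| ∈ [0, 95]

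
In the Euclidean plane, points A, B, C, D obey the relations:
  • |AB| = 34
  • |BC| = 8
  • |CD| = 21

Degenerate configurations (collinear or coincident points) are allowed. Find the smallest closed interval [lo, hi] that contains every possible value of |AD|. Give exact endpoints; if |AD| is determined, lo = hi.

|AD| ∈ [5, 63]  (≈ [5.0000, 63.0000])

|AB| ∈ {34}
|BC| ∈ {8}
|CD| ∈ {21}
|AC| ∈ [26, 42]
|BD| ∈ [13, 29]
|AD| ∈ [5, 63]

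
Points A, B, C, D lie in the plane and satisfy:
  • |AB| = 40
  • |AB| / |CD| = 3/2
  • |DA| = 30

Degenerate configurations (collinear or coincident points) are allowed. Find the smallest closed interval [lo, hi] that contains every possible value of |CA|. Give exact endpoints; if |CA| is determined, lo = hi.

|AB| ∈ {40}
|AD| ∈ {30}
|CD| ∈ {80/3}
|BD| ∈ [10, 70]
|AC| ∈ [10/3, 170/3]
|BC| ∈ [0, 290/3]

|CA| ∈ [10/3, 170/3]  (≈ [3.3333, 56.6667])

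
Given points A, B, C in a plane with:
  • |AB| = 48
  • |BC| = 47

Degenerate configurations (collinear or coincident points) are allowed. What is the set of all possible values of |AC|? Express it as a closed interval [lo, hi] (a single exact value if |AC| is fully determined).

|AC| ∈ [1, 95]  (≈ [1.0000, 95.0000])

|AB| ∈ {48}
|BC| ∈ {47}
|AC| ∈ [1, 95]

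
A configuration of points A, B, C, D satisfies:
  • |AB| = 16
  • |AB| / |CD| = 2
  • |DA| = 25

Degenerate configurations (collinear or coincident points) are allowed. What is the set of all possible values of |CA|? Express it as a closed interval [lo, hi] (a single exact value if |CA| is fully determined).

|CA| ∈ [17, 33]  (≈ [17.0000, 33.0000])

|AB| ∈ {16}
|AD| ∈ {25}
|CD| ∈ {8}
|BD| ∈ [9, 41]
|AC| ∈ [17, 33]
|BC| ∈ [1, 49]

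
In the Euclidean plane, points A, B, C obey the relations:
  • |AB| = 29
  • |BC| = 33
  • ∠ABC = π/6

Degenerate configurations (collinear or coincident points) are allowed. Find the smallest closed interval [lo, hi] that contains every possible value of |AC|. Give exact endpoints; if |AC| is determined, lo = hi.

|AC| = √(1930 - 957·√(3))  (≈ 16.5054)

|AB| ∈ {29}
|BC| ∈ {33}
|AC| ∈ {√(1930 - 957·√(3))}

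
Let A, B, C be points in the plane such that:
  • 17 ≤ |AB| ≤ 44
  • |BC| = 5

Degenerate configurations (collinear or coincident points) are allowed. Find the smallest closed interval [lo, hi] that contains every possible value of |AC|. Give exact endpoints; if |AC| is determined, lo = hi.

|AB| ∈ [17, 44]
|BC| ∈ {5}
|AC| ∈ [12, 49]

|AC| ∈ [12, 49]  (≈ [12.0000, 49.0000])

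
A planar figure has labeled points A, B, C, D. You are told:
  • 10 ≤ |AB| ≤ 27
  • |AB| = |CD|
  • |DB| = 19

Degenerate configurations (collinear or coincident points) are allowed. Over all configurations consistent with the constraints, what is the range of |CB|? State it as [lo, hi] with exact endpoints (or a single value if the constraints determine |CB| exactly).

|CB| ∈ [0, 46]  (≈ [0.0000, 46.0000])

|AB| ∈ [10, 27]
|BD| ∈ {19}
|CD| ∈ [10, 27]
|AD| ∈ [0, 46]
|BC| ∈ [0, 46]
|AC| ∈ [0, 73]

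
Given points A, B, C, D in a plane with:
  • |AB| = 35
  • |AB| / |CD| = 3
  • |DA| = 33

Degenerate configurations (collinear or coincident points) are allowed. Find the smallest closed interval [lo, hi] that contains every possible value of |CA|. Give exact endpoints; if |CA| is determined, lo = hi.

|CA| ∈ [64/3, 134/3]  (≈ [21.3333, 44.6667])

|AB| ∈ {35}
|AD| ∈ {33}
|CD| ∈ {35/3}
|BD| ∈ [2, 68]
|AC| ∈ [64/3, 134/3]
|BC| ∈ [0, 239/3]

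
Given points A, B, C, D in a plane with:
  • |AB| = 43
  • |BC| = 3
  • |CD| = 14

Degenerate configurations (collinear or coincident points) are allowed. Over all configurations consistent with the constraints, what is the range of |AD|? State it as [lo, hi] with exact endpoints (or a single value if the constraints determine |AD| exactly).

|AD| ∈ [26, 60]  (≈ [26.0000, 60.0000])

|AB| ∈ {43}
|BC| ∈ {3}
|CD| ∈ {14}
|AC| ∈ [40, 46]
|BD| ∈ [11, 17]
|AD| ∈ [26, 60]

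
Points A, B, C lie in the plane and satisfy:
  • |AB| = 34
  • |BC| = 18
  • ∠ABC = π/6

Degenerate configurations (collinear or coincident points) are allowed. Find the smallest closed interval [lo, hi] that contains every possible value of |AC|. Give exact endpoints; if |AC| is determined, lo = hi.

|AB| ∈ {34}
|BC| ∈ {18}
|AC| ∈ {2·√(370 - 153·√(3))}

|AC| = 2·√(370 - 153·√(3))  (≈ 20.4935)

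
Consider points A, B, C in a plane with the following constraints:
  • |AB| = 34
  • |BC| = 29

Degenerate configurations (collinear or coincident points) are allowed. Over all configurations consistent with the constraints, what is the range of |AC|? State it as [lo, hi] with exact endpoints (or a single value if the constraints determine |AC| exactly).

|AC| ∈ [5, 63]  (≈ [5.0000, 63.0000])

|AB| ∈ {34}
|BC| ∈ {29}
|AC| ∈ [5, 63]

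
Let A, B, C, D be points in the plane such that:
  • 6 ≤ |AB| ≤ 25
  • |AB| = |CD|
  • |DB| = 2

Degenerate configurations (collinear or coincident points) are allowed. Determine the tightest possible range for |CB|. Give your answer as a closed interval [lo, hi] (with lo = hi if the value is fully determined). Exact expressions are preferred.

|CB| ∈ [4, 27]  (≈ [4.0000, 27.0000])

|AB| ∈ [6, 25]
|BD| ∈ {2}
|CD| ∈ [6, 25]
|AD| ∈ [4, 27]
|BC| ∈ [4, 27]
|AC| ∈ [0, 52]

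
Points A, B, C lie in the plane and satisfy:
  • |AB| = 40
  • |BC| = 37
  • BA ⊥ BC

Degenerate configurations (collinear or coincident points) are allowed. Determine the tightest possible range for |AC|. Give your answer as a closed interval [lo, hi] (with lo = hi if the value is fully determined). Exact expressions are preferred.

|AC| = √(2969)  (≈ 54.4885)

|AB| ∈ {40}
|BC| ∈ {37}
|AC| ∈ {√(2969)}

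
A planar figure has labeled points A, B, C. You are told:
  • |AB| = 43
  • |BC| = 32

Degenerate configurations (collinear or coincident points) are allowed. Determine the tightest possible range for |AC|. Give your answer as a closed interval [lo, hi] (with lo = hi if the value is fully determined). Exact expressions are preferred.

|AC| ∈ [11, 75]  (≈ [11.0000, 75.0000])

|AB| ∈ {43}
|BC| ∈ {32}
|AC| ∈ [11, 75]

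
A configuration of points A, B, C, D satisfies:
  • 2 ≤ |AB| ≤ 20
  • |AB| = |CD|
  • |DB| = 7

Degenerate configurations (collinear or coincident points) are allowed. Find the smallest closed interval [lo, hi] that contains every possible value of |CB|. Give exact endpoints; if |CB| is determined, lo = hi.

|CB| ∈ [0, 27]  (≈ [0.0000, 27.0000])

|AB| ∈ [2, 20]
|BD| ∈ {7}
|CD| ∈ [2, 20]
|AD| ∈ [0, 27]
|BC| ∈ [0, 27]
|AC| ∈ [0, 47]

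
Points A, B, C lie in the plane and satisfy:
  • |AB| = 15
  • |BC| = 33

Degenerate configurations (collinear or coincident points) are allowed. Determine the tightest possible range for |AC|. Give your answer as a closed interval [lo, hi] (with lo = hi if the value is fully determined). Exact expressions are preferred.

|AC| ∈ [18, 48]  (≈ [18.0000, 48.0000])

|AB| ∈ {15}
|BC| ∈ {33}
|AC| ∈ [18, 48]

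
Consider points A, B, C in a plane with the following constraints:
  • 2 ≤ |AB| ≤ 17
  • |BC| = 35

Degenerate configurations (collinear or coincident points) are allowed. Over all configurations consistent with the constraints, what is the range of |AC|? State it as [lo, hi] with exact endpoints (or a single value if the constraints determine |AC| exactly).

|AB| ∈ [2, 17]
|BC| ∈ {35}
|AC| ∈ [18, 52]

|AC| ∈ [18, 52]  (≈ [18.0000, 52.0000])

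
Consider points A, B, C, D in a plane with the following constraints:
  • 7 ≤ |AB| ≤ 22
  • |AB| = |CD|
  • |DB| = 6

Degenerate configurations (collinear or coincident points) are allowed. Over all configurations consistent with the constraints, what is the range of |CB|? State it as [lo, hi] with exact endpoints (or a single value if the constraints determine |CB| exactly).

|AB| ∈ [7, 22]
|BD| ∈ {6}
|CD| ∈ [7, 22]
|AD| ∈ [1, 28]
|BC| ∈ [1, 28]
|AC| ∈ [0, 50]

|CB| ∈ [1, 28]  (≈ [1.0000, 28.0000])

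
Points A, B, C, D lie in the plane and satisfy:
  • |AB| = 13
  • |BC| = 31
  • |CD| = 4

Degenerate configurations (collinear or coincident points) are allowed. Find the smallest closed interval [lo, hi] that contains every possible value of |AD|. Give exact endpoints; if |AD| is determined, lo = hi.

|AB| ∈ {13}
|BC| ∈ {31}
|CD| ∈ {4}
|AC| ∈ [18, 44]
|BD| ∈ [27, 35]
|AD| ∈ [14, 48]

|AD| ∈ [14, 48]  (≈ [14.0000, 48.0000])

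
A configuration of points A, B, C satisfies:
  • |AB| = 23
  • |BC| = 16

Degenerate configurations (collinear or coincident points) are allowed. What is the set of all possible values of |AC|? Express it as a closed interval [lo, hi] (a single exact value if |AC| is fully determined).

|AC| ∈ [7, 39]  (≈ [7.0000, 39.0000])

|AB| ∈ {23}
|BC| ∈ {16}
|AC| ∈ [7, 39]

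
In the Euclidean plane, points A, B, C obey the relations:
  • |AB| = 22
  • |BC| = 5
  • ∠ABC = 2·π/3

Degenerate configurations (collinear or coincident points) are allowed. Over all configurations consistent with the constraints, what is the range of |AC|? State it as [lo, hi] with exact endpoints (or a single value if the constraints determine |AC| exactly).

|AC| = √(619)  (≈ 24.8797)

|AB| ∈ {22}
|BC| ∈ {5}
|AC| ∈ {√(619)}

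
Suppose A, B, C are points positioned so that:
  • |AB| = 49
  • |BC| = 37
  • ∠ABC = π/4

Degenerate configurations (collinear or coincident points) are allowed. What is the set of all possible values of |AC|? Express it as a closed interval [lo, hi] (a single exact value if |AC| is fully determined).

|AC| = √(3770 - 1813·√(2))  (≈ 34.7280)

|AB| ∈ {49}
|BC| ∈ {37}
|AC| ∈ {√(3770 - 1813·√(2))}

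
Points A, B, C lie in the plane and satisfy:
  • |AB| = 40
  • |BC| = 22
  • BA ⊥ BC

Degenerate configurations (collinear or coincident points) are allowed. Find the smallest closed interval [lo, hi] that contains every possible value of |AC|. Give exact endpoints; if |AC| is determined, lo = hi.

|AC| = 2·√(521)  (≈ 45.6508)

|AB| ∈ {40}
|BC| ∈ {22}
|AC| ∈ {2·√(521)}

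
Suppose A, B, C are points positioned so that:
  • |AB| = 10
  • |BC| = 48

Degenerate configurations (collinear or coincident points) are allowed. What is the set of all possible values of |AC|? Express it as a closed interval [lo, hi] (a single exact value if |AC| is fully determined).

|AC| ∈ [38, 58]  (≈ [38.0000, 58.0000])

|AB| ∈ {10}
|BC| ∈ {48}
|AC| ∈ [38, 58]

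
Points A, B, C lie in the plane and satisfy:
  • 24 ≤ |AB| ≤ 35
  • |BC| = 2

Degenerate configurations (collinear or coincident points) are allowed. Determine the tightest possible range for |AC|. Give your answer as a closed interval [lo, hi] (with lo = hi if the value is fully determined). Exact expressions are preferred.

|AB| ∈ [24, 35]
|BC| ∈ {2}
|AC| ∈ [22, 37]

|AC| ∈ [22, 37]  (≈ [22.0000, 37.0000])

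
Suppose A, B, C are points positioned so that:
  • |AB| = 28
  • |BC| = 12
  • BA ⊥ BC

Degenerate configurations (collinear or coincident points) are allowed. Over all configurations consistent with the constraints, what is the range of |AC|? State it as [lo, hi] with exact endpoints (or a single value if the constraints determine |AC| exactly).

|AB| ∈ {28}
|BC| ∈ {12}
|AC| ∈ {4·√(58)}

|AC| = 4·√(58)  (≈ 30.4631)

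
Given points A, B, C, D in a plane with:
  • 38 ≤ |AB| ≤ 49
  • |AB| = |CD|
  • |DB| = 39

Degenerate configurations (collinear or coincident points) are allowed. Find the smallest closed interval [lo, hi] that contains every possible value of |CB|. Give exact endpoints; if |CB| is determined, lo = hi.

|CB| ∈ [0, 88]  (≈ [0.0000, 88.0000])

|AB| ∈ [38, 49]
|BD| ∈ {39}
|CD| ∈ [38, 49]
|AD| ∈ [0, 88]
|BC| ∈ [0, 88]
|AC| ∈ [0, 137]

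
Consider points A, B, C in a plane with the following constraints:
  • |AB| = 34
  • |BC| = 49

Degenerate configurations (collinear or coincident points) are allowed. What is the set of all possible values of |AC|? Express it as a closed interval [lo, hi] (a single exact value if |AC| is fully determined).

|AB| ∈ {34}
|BC| ∈ {49}
|AC| ∈ [15, 83]

|AC| ∈ [15, 83]  (≈ [15.0000, 83.0000])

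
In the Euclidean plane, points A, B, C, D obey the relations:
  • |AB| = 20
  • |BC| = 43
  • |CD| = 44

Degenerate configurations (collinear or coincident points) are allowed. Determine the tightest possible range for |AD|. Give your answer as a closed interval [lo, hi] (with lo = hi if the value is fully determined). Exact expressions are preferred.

|AB| ∈ {20}
|BC| ∈ {43}
|CD| ∈ {44}
|AC| ∈ [23, 63]
|BD| ∈ [1, 87]
|AD| ∈ [0, 107]

|AD| ∈ [0, 107]  (≈ [0.0000, 107.0000])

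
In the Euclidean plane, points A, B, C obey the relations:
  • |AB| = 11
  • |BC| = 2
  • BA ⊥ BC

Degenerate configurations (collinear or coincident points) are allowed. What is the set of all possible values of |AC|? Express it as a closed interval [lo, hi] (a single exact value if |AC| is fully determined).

|AC| = 5·√(5)  (≈ 11.1803)

|AB| ∈ {11}
|BC| ∈ {2}
|AC| ∈ {5·√(5)}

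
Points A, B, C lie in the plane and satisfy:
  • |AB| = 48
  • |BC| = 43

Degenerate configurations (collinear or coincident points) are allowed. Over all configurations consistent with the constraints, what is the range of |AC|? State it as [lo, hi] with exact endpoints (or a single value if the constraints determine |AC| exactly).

|AC| ∈ [5, 91]  (≈ [5.0000, 91.0000])

|AB| ∈ {48}
|BC| ∈ {43}
|AC| ∈ [5, 91]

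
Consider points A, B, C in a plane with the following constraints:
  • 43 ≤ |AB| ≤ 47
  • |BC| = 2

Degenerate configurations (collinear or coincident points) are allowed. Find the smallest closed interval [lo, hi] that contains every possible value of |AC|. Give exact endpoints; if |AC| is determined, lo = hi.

|AC| ∈ [41, 49]  (≈ [41.0000, 49.0000])

|AB| ∈ [43, 47]
|BC| ∈ {2}
|AC| ∈ [41, 49]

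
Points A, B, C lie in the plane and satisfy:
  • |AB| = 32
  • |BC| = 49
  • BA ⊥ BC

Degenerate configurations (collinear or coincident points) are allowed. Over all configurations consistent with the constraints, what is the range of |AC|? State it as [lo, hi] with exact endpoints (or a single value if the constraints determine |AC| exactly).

|AB| ∈ {32}
|BC| ∈ {49}
|AC| ∈ {5·√(137)}

|AC| = 5·√(137)  (≈ 58.5235)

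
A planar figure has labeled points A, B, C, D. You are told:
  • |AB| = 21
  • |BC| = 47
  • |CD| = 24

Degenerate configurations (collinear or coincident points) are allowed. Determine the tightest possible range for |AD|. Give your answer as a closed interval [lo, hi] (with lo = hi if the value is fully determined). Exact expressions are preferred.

|AD| ∈ [2, 92]  (≈ [2.0000, 92.0000])

|AB| ∈ {21}
|BC| ∈ {47}
|CD| ∈ {24}
|AC| ∈ [26, 68]
|BD| ∈ [23, 71]
|AD| ∈ [2, 92]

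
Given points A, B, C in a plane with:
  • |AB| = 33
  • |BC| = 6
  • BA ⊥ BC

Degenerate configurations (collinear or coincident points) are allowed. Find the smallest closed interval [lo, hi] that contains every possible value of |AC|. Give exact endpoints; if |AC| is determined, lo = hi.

|AC| = 15·√(5)  (≈ 33.5410)

|AB| ∈ {33}
|BC| ∈ {6}
|AC| ∈ {15·√(5)}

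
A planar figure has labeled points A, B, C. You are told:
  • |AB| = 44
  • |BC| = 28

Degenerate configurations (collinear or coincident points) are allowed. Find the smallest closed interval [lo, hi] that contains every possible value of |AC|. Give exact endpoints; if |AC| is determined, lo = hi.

|AB| ∈ {44}
|BC| ∈ {28}
|AC| ∈ [16, 72]

|AC| ∈ [16, 72]  (≈ [16.0000, 72.0000])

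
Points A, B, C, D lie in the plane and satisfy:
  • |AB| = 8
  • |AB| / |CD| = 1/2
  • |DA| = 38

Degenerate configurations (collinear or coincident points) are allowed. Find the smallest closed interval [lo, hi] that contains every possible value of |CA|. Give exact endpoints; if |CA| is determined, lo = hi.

|AB| ∈ {8}
|AD| ∈ {38}
|CD| ∈ {16}
|BD| ∈ [30, 46]
|AC| ∈ [22, 54]
|BC| ∈ [14, 62]

|CA| ∈ [22, 54]  (≈ [22.0000, 54.0000])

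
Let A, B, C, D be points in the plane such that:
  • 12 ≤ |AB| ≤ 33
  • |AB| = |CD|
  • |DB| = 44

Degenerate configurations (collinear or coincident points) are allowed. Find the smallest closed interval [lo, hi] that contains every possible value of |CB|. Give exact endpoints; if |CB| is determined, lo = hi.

|CB| ∈ [11, 77]  (≈ [11.0000, 77.0000])

|AB| ∈ [12, 33]
|BD| ∈ {44}
|CD| ∈ [12, 33]
|AD| ∈ [11, 77]
|BC| ∈ [11, 77]
|AC| ∈ [0, 110]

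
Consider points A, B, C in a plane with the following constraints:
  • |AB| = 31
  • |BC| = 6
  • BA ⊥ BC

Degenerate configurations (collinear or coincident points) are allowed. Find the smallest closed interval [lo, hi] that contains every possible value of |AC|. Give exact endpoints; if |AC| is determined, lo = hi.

|AC| = √(997)  (≈ 31.5753)

|AB| ∈ {31}
|BC| ∈ {6}
|AC| ∈ {√(997)}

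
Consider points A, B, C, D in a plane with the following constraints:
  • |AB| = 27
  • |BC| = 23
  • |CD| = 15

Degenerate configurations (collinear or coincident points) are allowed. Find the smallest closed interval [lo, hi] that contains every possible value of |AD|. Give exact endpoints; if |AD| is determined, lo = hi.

|AD| ∈ [0, 65]  (≈ [0.0000, 65.0000])

|AB| ∈ {27}
|BC| ∈ {23}
|CD| ∈ {15}
|AC| ∈ [4, 50]
|BD| ∈ [8, 38]
|AD| ∈ [0, 65]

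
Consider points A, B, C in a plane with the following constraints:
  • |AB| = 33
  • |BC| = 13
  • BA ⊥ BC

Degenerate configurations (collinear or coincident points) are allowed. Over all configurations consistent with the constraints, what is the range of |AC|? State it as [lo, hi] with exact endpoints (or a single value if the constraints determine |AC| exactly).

|AB| ∈ {33}
|BC| ∈ {13}
|AC| ∈ {√(1258)}

|AC| = √(1258)  (≈ 35.4683)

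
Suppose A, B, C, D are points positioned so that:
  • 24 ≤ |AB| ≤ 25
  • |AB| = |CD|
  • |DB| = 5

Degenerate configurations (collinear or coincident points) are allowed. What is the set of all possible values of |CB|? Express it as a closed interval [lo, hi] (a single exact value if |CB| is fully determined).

|CB| ∈ [19, 30]  (≈ [19.0000, 30.0000])

|AB| ∈ [24, 25]
|BD| ∈ {5}
|CD| ∈ [24, 25]
|AD| ∈ [19, 30]
|BC| ∈ [19, 30]
|AC| ∈ [0, 55]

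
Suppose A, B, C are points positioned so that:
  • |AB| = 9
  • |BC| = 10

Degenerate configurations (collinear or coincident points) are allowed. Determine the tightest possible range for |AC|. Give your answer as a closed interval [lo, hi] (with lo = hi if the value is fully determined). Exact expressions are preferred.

|AC| ∈ [1, 19]  (≈ [1.0000, 19.0000])

|AB| ∈ {9}
|BC| ∈ {10}
|AC| ∈ [1, 19]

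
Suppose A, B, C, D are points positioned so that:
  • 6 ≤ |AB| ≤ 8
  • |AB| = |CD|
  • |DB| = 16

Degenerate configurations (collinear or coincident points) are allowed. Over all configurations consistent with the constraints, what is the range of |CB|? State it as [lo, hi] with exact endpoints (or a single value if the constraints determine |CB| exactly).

|AB| ∈ [6, 8]
|BD| ∈ {16}
|CD| ∈ [6, 8]
|AD| ∈ [8, 24]
|BC| ∈ [8, 24]
|AC| ∈ [0, 32]

|CB| ∈ [8, 24]  (≈ [8.0000, 24.0000])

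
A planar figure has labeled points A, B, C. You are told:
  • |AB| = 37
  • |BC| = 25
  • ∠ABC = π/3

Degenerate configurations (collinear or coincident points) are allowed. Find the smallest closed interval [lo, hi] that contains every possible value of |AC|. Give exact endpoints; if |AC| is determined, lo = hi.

|AC| = √(1069)  (≈ 32.6956)

|AB| ∈ {37}
|BC| ∈ {25}
|AC| ∈ {√(1069)}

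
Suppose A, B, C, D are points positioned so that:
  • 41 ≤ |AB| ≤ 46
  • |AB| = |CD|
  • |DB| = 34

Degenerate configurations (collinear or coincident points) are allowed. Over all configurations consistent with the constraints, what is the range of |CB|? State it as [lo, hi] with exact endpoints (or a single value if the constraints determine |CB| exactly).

|AB| ∈ [41, 46]
|BD| ∈ {34}
|CD| ∈ [41, 46]
|AD| ∈ [7, 80]
|BC| ∈ [7, 80]
|AC| ∈ [0, 126]

|CB| ∈ [7, 80]  (≈ [7.0000, 80.0000])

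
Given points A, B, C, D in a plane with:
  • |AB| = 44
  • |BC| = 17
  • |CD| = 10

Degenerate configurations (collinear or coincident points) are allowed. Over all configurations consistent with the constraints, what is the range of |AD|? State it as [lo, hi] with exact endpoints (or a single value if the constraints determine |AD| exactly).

|AB| ∈ {44}
|BC| ∈ {17}
|CD| ∈ {10}
|AC| ∈ [27, 61]
|BD| ∈ [7, 27]
|AD| ∈ [17, 71]

|AD| ∈ [17, 71]  (≈ [17.0000, 71.0000])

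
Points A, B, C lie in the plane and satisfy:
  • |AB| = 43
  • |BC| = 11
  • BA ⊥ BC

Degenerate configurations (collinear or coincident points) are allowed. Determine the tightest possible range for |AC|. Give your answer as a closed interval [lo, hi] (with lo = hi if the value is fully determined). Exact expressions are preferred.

|AB| ∈ {43}
|BC| ∈ {11}
|AC| ∈ {√(1970)}

|AC| = √(1970)  (≈ 44.3847)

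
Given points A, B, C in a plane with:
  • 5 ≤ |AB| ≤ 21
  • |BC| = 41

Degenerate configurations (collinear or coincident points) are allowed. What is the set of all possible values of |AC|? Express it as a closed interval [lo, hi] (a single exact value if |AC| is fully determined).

|AB| ∈ [5, 21]
|BC| ∈ {41}
|AC| ∈ [20, 62]

|AC| ∈ [20, 62]  (≈ [20.0000, 62.0000])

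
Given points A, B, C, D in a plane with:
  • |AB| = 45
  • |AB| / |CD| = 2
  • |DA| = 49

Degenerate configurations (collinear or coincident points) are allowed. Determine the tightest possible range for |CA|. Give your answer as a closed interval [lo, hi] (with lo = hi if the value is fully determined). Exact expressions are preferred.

|AB| ∈ {45}
|AD| ∈ {49}
|CD| ∈ {45/2}
|BD| ∈ [4, 94]
|AC| ∈ [53/2, 143/2]
|BC| ∈ [0, 233/2]

|CA| ∈ [53/2, 143/2]  (≈ [26.5000, 71.5000])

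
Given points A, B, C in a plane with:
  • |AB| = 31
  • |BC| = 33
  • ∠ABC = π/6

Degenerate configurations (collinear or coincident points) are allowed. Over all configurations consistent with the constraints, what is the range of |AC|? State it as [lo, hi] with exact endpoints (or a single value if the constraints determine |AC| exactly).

|AC| = √(2050 - 1023·√(3))  (≈ 16.6767)

|AB| ∈ {31}
|BC| ∈ {33}
|AC| ∈ {√(2050 - 1023·√(3))}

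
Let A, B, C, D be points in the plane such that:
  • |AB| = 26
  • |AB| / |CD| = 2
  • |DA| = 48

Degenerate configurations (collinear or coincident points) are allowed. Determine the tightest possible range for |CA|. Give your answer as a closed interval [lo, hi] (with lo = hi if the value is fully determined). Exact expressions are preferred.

|AB| ∈ {26}
|AD| ∈ {48}
|CD| ∈ {13}
|BD| ∈ [22, 74]
|AC| ∈ [35, 61]
|BC| ∈ [9, 87]

|CA| ∈ [35, 61]  (≈ [35.0000, 61.0000])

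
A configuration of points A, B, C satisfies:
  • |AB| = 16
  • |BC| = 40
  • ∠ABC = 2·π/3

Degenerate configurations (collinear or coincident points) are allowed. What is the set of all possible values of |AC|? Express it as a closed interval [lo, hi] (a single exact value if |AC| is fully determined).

|AB| ∈ {16}
|BC| ∈ {40}
|AC| ∈ {8·√(39)}

|AC| = 8·√(39)  (≈ 49.9600)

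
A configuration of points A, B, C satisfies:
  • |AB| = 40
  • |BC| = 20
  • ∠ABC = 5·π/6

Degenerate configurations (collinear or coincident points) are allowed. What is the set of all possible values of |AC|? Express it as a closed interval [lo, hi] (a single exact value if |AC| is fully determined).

|AC| = 20·√(2·√(3) + 5)  (≈ 58.1863)

|AB| ∈ {40}
|BC| ∈ {20}
|AC| ∈ {20·√(2·√(3) + 5)}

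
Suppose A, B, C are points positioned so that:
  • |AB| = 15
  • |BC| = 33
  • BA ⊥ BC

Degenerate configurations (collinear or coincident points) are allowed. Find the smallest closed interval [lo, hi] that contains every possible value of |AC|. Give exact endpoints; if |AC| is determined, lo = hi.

|AC| = 3·√(146)  (≈ 36.2491)

|AB| ∈ {15}
|BC| ∈ {33}
|AC| ∈ {3·√(146)}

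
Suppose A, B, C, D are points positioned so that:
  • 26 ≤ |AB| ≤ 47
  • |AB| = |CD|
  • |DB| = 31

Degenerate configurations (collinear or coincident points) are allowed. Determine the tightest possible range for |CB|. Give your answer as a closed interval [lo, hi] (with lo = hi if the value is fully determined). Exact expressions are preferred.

|CB| ∈ [0, 78]  (≈ [0.0000, 78.0000])

|AB| ∈ [26, 47]
|BD| ∈ {31}
|CD| ∈ [26, 47]
|AD| ∈ [0, 78]
|BC| ∈ [0, 78]
|AC| ∈ [0, 125]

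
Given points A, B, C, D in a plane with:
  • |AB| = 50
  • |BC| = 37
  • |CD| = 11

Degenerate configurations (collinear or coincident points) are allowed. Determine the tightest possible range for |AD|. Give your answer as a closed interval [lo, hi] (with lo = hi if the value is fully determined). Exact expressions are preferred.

|AD| ∈ [2, 98]  (≈ [2.0000, 98.0000])

|AB| ∈ {50}
|BC| ∈ {37}
|CD| ∈ {11}
|AC| ∈ [13, 87]
|BD| ∈ [26, 48]
|AD| ∈ [2, 98]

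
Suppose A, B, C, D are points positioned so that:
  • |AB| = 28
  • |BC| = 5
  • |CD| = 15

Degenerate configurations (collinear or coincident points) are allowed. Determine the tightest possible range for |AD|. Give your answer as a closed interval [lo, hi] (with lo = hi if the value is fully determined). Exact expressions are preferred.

|AB| ∈ {28}
|BC| ∈ {5}
|CD| ∈ {15}
|AC| ∈ [23, 33]
|BD| ∈ [10, 20]
|AD| ∈ [8, 48]

|AD| ∈ [8, 48]  (≈ [8.0000, 48.0000])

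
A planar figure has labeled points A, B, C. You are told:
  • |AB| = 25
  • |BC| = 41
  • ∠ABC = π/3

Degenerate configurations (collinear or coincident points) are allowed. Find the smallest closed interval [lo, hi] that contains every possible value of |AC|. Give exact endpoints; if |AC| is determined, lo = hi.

|AC| = √(1281)  (≈ 35.7911)

|AB| ∈ {25}
|BC| ∈ {41}
|AC| ∈ {√(1281)}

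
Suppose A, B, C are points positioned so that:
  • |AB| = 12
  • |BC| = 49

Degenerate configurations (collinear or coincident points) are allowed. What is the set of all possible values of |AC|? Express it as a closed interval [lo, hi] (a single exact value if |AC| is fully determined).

|AB| ∈ {12}
|BC| ∈ {49}
|AC| ∈ [37, 61]

|AC| ∈ [37, 61]  (≈ [37.0000, 61.0000])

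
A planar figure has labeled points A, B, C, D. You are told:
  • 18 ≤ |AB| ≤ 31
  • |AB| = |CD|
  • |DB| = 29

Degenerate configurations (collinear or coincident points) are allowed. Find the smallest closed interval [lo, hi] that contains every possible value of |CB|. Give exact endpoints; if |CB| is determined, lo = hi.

|CB| ∈ [0, 60]  (≈ [0.0000, 60.0000])

|AB| ∈ [18, 31]
|BD| ∈ {29}
|CD| ∈ [18, 31]
|AD| ∈ [0, 60]
|BC| ∈ [0, 60]
|AC| ∈ [0, 91]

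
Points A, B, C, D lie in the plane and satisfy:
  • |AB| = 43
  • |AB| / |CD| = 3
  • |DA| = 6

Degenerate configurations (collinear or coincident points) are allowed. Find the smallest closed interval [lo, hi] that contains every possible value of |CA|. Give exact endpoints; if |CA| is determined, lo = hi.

|CA| ∈ [25/3, 61/3]  (≈ [8.3333, 20.3333])

|AB| ∈ {43}
|AD| ∈ {6}
|CD| ∈ {43/3}
|BD| ∈ [37, 49]
|AC| ∈ [25/3, 61/3]
|BC| ∈ [68/3, 190/3]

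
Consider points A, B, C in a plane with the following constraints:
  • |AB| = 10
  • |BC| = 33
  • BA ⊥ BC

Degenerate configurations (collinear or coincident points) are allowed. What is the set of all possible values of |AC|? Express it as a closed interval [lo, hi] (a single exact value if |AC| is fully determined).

|AC| = √(1189)  (≈ 34.4819)

|AB| ∈ {10}
|BC| ∈ {33}
|AC| ∈ {√(1189)}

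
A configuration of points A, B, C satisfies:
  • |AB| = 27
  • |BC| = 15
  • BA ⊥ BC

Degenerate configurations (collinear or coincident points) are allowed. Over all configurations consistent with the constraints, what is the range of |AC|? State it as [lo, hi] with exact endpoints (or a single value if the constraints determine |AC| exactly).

|AC| = 3·√(106)  (≈ 30.8869)

|AB| ∈ {27}
|BC| ∈ {15}
|AC| ∈ {3·√(106)}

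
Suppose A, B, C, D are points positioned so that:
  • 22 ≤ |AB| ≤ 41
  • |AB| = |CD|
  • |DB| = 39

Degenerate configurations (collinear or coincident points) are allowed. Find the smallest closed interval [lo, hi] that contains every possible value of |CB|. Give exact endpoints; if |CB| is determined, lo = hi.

|CB| ∈ [0, 80]  (≈ [0.0000, 80.0000])

|AB| ∈ [22, 41]
|BD| ∈ {39}
|CD| ∈ [22, 41]
|AD| ∈ [0, 80]
|BC| ∈ [0, 80]
|AC| ∈ [0, 121]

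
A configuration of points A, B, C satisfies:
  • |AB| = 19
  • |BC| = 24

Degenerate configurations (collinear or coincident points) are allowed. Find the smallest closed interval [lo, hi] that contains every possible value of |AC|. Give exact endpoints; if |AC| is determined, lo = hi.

|AB| ∈ {19}
|BC| ∈ {24}
|AC| ∈ [5, 43]

|AC| ∈ [5, 43]  (≈ [5.0000, 43.0000])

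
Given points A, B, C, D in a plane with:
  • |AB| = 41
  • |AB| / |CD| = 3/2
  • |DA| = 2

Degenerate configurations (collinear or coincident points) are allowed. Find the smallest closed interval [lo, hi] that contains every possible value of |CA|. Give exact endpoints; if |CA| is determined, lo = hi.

|AB| ∈ {41}
|AD| ∈ {2}
|CD| ∈ {82/3}
|BD| ∈ [39, 43]
|AC| ∈ [76/3, 88/3]
|BC| ∈ [35/3, 211/3]

|CA| ∈ [76/3, 88/3]  (≈ [25.3333, 29.3333])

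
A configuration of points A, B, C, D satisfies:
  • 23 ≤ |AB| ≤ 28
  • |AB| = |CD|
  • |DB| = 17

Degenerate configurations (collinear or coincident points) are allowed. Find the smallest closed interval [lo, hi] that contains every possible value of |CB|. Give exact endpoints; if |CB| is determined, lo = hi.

|CB| ∈ [6, 45]  (≈ [6.0000, 45.0000])

|AB| ∈ [23, 28]
|BD| ∈ {17}
|CD| ∈ [23, 28]
|AD| ∈ [6, 45]
|BC| ∈ [6, 45]
|AC| ∈ [0, 73]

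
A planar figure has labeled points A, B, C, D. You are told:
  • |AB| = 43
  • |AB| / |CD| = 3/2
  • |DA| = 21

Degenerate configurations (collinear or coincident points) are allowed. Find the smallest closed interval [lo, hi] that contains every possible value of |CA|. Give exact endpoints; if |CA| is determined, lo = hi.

|AB| ∈ {43}
|AD| ∈ {21}
|CD| ∈ {86/3}
|BD| ∈ [22, 64]
|AC| ∈ [23/3, 149/3]
|BC| ∈ [0, 278/3]

|CA| ∈ [23/3, 149/3]  (≈ [7.6667, 49.6667])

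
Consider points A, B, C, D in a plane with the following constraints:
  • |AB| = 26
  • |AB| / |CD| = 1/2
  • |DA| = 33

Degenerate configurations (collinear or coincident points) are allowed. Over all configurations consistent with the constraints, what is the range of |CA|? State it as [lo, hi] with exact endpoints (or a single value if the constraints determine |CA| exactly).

|CA| ∈ [19, 85]  (≈ [19.0000, 85.0000])

|AB| ∈ {26}
|AD| ∈ {33}
|CD| ∈ {52}
|BD| ∈ [7, 59]
|AC| ∈ [19, 85]
|BC| ∈ [0, 111]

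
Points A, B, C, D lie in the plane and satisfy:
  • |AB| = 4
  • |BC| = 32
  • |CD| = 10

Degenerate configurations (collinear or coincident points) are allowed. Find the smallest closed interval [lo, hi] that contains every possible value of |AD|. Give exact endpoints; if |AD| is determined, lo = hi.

|AD| ∈ [18, 46]  (≈ [18.0000, 46.0000])

|AB| ∈ {4}
|BC| ∈ {32}
|CD| ∈ {10}
|AC| ∈ [28, 36]
|BD| ∈ [22, 42]
|AD| ∈ [18, 46]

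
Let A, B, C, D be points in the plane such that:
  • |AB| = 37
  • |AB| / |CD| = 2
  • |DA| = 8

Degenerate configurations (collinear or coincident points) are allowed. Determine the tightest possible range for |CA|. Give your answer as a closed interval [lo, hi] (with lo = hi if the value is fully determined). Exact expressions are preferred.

|CA| ∈ [21/2, 53/2]  (≈ [10.5000, 26.5000])

|AB| ∈ {37}
|AD| ∈ {8}
|CD| ∈ {37/2}
|BD| ∈ [29, 45]
|AC| ∈ [21/2, 53/2]
|BC| ∈ [21/2, 127/2]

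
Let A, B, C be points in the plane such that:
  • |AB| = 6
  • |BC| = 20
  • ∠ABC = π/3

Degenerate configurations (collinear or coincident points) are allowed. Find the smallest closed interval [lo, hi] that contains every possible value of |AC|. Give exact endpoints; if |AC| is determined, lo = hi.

|AC| = 2·√(79)  (≈ 17.7764)

|AB| ∈ {6}
|BC| ∈ {20}
|AC| ∈ {2·√(79)}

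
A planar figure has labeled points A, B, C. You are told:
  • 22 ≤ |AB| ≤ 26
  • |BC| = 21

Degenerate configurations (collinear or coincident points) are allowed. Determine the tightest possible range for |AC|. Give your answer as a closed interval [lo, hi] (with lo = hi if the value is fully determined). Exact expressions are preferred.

|AB| ∈ [22, 26]
|BC| ∈ {21}
|AC| ∈ [1, 47]

|AC| ∈ [1, 47]  (≈ [1.0000, 47.0000])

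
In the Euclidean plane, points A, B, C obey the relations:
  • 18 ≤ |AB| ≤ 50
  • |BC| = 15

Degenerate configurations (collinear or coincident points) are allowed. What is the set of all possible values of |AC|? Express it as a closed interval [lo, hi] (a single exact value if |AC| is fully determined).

|AB| ∈ [18, 50]
|BC| ∈ {15}
|AC| ∈ [3, 65]

|AC| ∈ [3, 65]  (≈ [3.0000, 65.0000])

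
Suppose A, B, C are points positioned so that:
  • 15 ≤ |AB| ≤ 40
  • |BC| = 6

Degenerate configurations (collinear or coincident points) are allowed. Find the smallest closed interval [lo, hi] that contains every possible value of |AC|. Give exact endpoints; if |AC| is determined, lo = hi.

|AB| ∈ [15, 40]
|BC| ∈ {6}
|AC| ∈ [9, 46]

|AC| ∈ [9, 46]  (≈ [9.0000, 46.0000])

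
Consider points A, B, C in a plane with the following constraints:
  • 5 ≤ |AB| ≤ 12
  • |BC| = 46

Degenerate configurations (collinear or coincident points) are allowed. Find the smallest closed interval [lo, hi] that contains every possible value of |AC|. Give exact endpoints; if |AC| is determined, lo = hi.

|AC| ∈ [34, 58]  (≈ [34.0000, 58.0000])

|AB| ∈ [5, 12]
|BC| ∈ {46}
|AC| ∈ [34, 58]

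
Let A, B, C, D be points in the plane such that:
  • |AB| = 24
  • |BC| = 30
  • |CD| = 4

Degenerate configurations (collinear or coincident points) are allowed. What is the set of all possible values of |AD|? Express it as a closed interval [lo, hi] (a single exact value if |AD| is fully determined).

|AB| ∈ {24}
|BC| ∈ {30}
|CD| ∈ {4}
|AC| ∈ [6, 54]
|BD| ∈ [26, 34]
|AD| ∈ [2, 58]

|AD| ∈ [2, 58]  (≈ [2.0000, 58.0000])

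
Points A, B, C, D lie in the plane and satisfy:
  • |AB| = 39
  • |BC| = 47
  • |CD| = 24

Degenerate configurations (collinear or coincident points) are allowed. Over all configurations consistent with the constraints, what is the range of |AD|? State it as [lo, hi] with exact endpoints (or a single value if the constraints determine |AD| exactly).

|AB| ∈ {39}
|BC| ∈ {47}
|CD| ∈ {24}
|AC| ∈ [8, 86]
|BD| ∈ [23, 71]
|AD| ∈ [0, 110]

|AD| ∈ [0, 110]  (≈ [0.0000, 110.0000])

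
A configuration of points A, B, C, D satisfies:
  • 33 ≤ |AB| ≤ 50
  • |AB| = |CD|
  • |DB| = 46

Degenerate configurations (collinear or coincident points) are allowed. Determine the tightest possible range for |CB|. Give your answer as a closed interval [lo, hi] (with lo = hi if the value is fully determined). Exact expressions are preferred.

|AB| ∈ [33, 50]
|BD| ∈ {46}
|CD| ∈ [33, 50]
|AD| ∈ [0, 96]
|BC| ∈ [0, 96]
|AC| ∈ [0, 146]

|CB| ∈ [0, 96]  (≈ [0.0000, 96.0000])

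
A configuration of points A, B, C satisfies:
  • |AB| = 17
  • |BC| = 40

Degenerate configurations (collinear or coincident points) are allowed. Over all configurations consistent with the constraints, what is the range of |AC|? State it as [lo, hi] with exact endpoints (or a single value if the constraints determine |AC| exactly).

|AC| ∈ [23, 57]  (≈ [23.0000, 57.0000])

|AB| ∈ {17}
|BC| ∈ {40}
|AC| ∈ [23, 57]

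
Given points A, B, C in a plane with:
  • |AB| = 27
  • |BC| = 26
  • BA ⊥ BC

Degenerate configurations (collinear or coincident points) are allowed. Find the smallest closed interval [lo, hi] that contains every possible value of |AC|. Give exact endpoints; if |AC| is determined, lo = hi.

|AB| ∈ {27}
|BC| ∈ {26}
|AC| ∈ {√(1405)}

|AC| = √(1405)  (≈ 37.4833)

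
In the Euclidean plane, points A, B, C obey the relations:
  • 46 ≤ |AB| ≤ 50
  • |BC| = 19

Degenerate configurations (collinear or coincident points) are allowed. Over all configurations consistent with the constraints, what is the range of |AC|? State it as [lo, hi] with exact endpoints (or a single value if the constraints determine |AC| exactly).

|AB| ∈ [46, 50]
|BC| ∈ {19}
|AC| ∈ [27, 69]

|AC| ∈ [27, 69]  (≈ [27.0000, 69.0000])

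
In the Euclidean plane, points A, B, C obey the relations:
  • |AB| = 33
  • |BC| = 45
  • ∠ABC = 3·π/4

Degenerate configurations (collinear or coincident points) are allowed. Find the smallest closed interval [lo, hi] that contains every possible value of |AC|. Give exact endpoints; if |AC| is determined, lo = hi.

|AC| = 3·√(165·√(2) + 346)  (≈ 72.2088)

|AB| ∈ {33}
|BC| ∈ {45}
|AC| ∈ {3·√(165·√(2) + 346)}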